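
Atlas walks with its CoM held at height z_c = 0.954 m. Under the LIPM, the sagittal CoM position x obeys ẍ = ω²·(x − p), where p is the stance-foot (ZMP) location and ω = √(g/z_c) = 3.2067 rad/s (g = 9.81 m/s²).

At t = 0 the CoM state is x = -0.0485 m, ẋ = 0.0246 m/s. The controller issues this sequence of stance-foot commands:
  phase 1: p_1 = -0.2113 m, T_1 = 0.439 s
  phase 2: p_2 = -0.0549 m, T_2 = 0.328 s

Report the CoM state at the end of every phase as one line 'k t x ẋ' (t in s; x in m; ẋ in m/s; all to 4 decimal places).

1 0.4390 0.1560 1.0561
2 0.7670 0.6978 2.5462

phase 1: p=-0.2113, T=0.439, ωT=1.407741, cosh=2.165705, sinh=1.921009; start (x,ẋ)=(-0.048500, 0.024600) → end (x,ẋ)=(0.156014, 1.056141)
phase 2: p=-0.0549, T=0.328, ωT=1.051798, cosh=1.606051, sinh=1.256742; start (x,ẋ)=(0.156014, 1.056141) → end (x,ẋ)=(0.697751, 2.546197)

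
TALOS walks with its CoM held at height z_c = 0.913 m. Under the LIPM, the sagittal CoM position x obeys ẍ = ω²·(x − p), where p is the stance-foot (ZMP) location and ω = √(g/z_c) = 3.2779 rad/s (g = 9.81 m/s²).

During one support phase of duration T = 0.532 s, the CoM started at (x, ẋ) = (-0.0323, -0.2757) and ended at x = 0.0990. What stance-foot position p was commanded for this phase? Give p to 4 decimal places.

ωT = 3.2779·0.532 = 1.743843; cosh(ωT) = 2.947063, sinh(ωT) = 2.772216
x(T) = p + (x₀−p)·cosh(ωT) + (ẋ₀/ω)·sinh(ωT) ⇒ p·(1 − cosh) = x(T) − x₀·cosh − (ẋ₀/ω)·sinh
numerator   = 0.0990 − (-0.0323)·2.947063 − (-0.2757/3.2779)·2.772216 = 0.427358
denominator = 1 − 2.947063 = -1.947063
p = 0.427358 / -1.947063 = -0.2195

p = -0.2195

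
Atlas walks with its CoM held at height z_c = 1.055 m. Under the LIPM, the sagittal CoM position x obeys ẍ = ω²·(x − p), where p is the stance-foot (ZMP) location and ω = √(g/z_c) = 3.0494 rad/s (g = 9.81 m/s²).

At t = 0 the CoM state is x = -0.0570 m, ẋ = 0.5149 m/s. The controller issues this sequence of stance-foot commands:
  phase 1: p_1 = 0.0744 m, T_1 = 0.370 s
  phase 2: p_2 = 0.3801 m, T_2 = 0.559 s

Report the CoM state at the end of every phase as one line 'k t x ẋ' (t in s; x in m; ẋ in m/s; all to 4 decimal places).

1 0.3700 0.0837 0.3246
2 0.9290 -0.1788 -1.4811

phase 1: p=0.0744, T=0.370, ωT=1.128278, cosh=1.706960, sinh=1.383370; start (x,ẋ)=(-0.057000, 0.514900) → end (x,ẋ)=(0.083691, 0.324610)
phase 2: p=0.3801, T=0.559, ωT=1.704615, cosh=2.840554, sinh=2.658712; start (x,ẋ)=(0.083691, 0.324610) → end (x,ẋ)=(-0.178844, -1.481054)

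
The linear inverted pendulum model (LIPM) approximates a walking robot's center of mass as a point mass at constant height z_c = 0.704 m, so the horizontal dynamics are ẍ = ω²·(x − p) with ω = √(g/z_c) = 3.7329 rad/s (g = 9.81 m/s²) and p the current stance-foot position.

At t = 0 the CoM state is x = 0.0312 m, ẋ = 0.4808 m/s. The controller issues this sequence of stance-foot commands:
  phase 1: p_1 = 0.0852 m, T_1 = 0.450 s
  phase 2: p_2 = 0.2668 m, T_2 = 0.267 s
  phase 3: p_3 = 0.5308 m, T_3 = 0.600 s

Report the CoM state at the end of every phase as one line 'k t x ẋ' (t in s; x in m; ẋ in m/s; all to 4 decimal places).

phase 1: p=0.0852, T=0.450, ωT=1.679805, cosh=2.775460, sinh=2.589050; start (x,ẋ)=(0.031200, 0.480800) → end (x,ẋ)=(0.268796, 0.812549)
phase 2: p=0.2668, T=0.267, ωT=0.996684, cosh=1.539192, sinh=1.170091; start (x,ẋ)=(0.268796, 0.812549) → end (x,ẋ)=(0.524570, 1.259390)
phase 3: p=0.5308, T=0.600, ωT=2.239740, cosh=4.748688, sinh=4.642202; start (x,ẋ)=(0.524570, 1.259390) → end (x,ẋ)=(2.067380, 5.872484)

1 0.4500 0.2688 0.8125
2 0.7170 0.5246 1.2594
3 1.3170 2.0674 5.8725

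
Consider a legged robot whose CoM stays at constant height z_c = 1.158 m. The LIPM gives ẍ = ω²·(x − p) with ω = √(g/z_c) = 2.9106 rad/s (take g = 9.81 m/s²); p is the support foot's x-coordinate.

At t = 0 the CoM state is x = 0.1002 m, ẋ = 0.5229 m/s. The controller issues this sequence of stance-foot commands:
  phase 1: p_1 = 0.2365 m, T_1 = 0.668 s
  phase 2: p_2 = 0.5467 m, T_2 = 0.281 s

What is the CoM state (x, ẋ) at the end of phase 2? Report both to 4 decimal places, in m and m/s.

x = 0.4601, ẋ = 0.2045

phase 1: p=0.2365, T=0.668, ωT=1.944281, cosh=3.565847, sinh=3.422757; start (x,ẋ)=(0.100200, 0.522900) → end (x,ẋ)=(0.365386, 0.506723)
phase 2: p=0.5467, T=0.281, ωT=0.817879, cosh=1.353528, sinh=0.912161; start (x,ẋ)=(0.365386, 0.506723) → end (x,ẋ)=(0.460090, 0.204487)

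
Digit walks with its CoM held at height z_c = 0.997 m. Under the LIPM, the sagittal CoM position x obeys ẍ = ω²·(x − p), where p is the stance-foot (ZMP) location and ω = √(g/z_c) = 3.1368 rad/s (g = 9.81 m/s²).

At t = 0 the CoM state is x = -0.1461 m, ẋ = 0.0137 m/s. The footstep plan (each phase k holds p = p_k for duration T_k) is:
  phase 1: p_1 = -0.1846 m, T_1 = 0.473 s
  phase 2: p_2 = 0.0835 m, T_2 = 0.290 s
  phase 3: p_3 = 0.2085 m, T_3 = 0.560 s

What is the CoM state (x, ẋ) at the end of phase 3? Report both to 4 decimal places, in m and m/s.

phase 1: p=-0.1846, T=0.473, ωT=1.483706, cosh=2.318027, sinh=2.091231; start (x,ẋ)=(-0.146100, 0.013700) → end (x,ẋ)=(-0.086223, 0.284308)
phase 2: p=0.0835, T=0.290, ωT=0.909672, cosh=1.443082, sinh=1.040426; start (x,ẋ)=(-0.086223, 0.284308) → end (x,ẋ)=(-0.067123, -0.143627)
phase 3: p=0.2085, T=0.560, ωT=1.756608, cosh=2.982692, sinh=2.810063; start (x,ẋ)=(-0.067123, -0.143627) → end (x,ẋ)=(-0.742266, -2.857905)

x = -0.7423, ẋ = -2.8579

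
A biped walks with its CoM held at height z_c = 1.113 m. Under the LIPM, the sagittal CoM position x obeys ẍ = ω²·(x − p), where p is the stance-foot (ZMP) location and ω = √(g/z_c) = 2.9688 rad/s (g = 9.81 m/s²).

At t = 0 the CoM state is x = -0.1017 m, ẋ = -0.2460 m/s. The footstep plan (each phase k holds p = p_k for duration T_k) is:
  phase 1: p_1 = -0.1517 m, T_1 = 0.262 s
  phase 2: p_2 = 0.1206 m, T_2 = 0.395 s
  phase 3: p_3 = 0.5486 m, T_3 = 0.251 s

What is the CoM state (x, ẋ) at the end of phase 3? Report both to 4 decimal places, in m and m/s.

phase 1: p=-0.1517, T=0.262, ωT=0.777826, cosh=1.318069, sinh=0.858665; start (x,ẋ)=(-0.101700, -0.246000) → end (x,ẋ)=(-0.156947, -0.196785)
phase 2: p=0.1206, T=0.395, ωT=1.172676, cosh=1.770082, sinh=1.460544; start (x,ẋ)=(-0.156947, -0.196785) → end (x,ẋ)=(-0.467492, -1.551787)
phase 3: p=0.5486, T=0.251, ωT=0.745169, cosh=1.290726, sinh=0.816071; start (x,ẋ)=(-0.467492, -1.551787) → end (x,ẋ)=(-1.189455, -4.464671)

x = -1.1895, ẋ = -4.4647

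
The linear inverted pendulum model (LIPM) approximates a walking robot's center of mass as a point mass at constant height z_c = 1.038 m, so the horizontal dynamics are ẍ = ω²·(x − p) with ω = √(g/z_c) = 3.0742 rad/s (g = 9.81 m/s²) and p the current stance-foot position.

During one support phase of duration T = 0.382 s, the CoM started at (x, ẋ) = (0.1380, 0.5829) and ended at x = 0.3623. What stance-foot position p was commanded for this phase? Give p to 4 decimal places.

p = 0.2069

ωT = 3.0742·0.382 = 1.174344; cosh(ωT) = 1.772521, sinh(ωT) = 1.463500
x(T) = p + (x₀−p)·cosh(ωT) + (ẋ₀/ω)·sinh(ωT) ⇒ p·(1 − cosh) = x(T) − x₀·cosh − (ẋ₀/ω)·sinh
numerator   = 0.3623 − (0.1380)·1.772521 − (0.5829/3.0742)·1.463500 = -0.159803
denominator = 1 − 1.772521 = -0.772521
p = -0.159803 / -0.772521 = 0.2069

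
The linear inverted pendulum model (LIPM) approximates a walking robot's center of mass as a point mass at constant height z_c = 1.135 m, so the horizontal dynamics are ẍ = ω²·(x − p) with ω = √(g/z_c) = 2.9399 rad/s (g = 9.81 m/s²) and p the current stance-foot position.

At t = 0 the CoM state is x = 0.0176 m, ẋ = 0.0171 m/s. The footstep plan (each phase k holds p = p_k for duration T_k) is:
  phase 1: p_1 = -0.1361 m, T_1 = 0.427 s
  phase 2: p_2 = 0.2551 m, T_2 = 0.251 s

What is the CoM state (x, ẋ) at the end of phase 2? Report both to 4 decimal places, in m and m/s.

phase 1: p=-0.1361, T=0.427, ωT=1.255337, cosh=1.897001, sinh=1.612021; start (x,ẋ)=(0.017600, 0.017100) → end (x,ẋ)=(0.164845, 0.760851)
phase 2: p=0.2551, T=0.251, ωT=0.737915, cosh=1.284840, sinh=0.806730; start (x,ẋ)=(0.164845, 0.760851) → end (x,ẋ)=(0.347920, 0.763514)

x = 0.3479, ẋ = 0.7635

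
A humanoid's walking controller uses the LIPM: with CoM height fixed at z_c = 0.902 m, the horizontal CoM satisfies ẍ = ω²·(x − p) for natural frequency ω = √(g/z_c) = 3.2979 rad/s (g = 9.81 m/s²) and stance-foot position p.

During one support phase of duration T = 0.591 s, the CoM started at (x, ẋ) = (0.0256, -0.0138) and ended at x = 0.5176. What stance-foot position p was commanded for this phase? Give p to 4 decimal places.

p = -0.1705

ωT = 3.2979·0.591 = 1.949059; cosh(ωT) = 3.582242, sinh(ωT) = 3.439834
x(T) = p + (x₀−p)·cosh(ωT) + (ẋ₀/ω)·sinh(ωT) ⇒ p·(1 − cosh) = x(T) − x₀·cosh − (ẋ₀/ω)·sinh
numerator   = 0.5176 − (0.0256)·3.582242 − (-0.0138/3.2979)·3.439834 = 0.440289
denominator = 1 − 3.582242 = -2.582242
p = 0.440289 / -2.582242 = -0.1705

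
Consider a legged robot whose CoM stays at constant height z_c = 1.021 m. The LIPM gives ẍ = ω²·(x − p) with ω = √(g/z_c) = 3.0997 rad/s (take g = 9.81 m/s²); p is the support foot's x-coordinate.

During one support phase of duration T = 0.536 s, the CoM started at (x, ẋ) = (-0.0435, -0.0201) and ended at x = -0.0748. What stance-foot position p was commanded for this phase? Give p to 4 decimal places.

ωT = 3.0997·0.536 = 1.661439; cosh(ωT) = 2.728376, sinh(ωT) = 2.538510
x(T) = p + (x₀−p)·cosh(ωT) + (ẋ₀/ω)·sinh(ωT) ⇒ p·(1 − cosh) = x(T) − x₀·cosh − (ẋ₀/ω)·sinh
numerator   = -0.0748 − (-0.0435)·2.728376 − (-0.0201/3.0997)·2.538510 = 0.060345
denominator = 1 − 2.728376 = -1.728376
p = 0.060345 / -1.728376 = -0.0349

p = -0.0349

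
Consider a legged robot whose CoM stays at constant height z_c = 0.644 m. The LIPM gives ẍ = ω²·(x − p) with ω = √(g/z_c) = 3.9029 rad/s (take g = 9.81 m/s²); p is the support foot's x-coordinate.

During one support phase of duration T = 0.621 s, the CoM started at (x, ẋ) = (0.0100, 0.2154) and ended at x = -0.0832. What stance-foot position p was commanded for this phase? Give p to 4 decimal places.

p = 0.0958

ωT = 3.9029·0.621 = 2.423701; cosh(ωT) = 5.688075, sinh(ωT) = 5.599482
x(T) = p + (x₀−p)·cosh(ωT) + (ẋ₀/ω)·sinh(ωT) ⇒ p·(1 − cosh) = x(T) − x₀·cosh − (ẋ₀/ω)·sinh
numerator   = -0.0832 − (0.0100)·5.688075 − (0.2154/3.9029)·5.599482 = -0.449115
denominator = 1 − 5.688075 = -4.688075
p = -0.449115 / -4.688075 = 0.0958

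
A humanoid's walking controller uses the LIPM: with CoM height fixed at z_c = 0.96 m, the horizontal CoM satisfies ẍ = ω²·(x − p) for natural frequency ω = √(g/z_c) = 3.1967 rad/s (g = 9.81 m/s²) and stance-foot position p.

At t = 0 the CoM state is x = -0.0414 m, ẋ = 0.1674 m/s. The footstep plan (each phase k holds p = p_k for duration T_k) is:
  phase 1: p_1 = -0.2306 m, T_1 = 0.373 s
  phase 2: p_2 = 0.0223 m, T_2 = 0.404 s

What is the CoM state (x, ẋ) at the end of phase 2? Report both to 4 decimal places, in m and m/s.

x = 0.9811, ẋ = 3.2506

phase 1: p=-0.2306, T=0.373, ωT=1.192369, cosh=1.799190, sinh=1.495688; start (x,ẋ)=(-0.041400, 0.167400) → end (x,ẋ)=(0.188131, 1.205800)
phase 2: p=0.0223, T=0.404, ωT=1.291467, cosh=1.956493, sinh=1.681626; start (x,ẋ)=(0.188131, 1.205800) → end (x,ẋ)=(0.981058, 3.250587)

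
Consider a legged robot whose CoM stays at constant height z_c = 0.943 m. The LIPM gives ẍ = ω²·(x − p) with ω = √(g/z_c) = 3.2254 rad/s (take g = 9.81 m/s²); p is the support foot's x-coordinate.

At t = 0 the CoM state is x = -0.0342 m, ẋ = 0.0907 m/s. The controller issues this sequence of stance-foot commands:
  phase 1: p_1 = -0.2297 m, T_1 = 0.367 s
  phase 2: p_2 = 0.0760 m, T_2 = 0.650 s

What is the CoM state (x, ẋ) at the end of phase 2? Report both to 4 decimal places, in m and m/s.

phase 1: p=-0.2297, T=0.367, ωT=1.183722, cosh=1.786323, sinh=1.480186; start (x,ẋ)=(-0.034200, 0.090700) → end (x,ẋ)=(0.161150, 1.095374)
phase 2: p=0.0760, T=0.650, ωT=2.096510, cosh=4.130302, sinh=4.007418; start (x,ẋ)=(0.161150, 1.095374) → end (x,ẋ)=(1.788648, 5.624831)

x = 1.7886, ẋ = 5.6248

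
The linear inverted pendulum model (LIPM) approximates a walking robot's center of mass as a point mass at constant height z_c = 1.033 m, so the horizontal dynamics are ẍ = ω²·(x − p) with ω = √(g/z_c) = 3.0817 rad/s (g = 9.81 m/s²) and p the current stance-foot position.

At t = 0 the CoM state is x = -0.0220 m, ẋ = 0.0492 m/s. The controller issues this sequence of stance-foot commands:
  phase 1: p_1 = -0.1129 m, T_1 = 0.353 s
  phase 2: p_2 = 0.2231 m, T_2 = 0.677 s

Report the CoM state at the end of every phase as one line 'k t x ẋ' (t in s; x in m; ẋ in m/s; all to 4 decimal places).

phase 1: p=-0.1129, T=0.353, ωT=1.087840, cosh=1.652400, sinh=1.315457; start (x,ẋ)=(-0.022000, 0.049200) → end (x,ẋ)=(0.058305, 0.449792)
phase 2: p=0.2231, T=0.677, ωT=2.086311, cosh=4.089644, sinh=3.965500; start (x,ẋ)=(0.058305, 0.449792) → end (x,ẋ)=(0.127934, -0.174387)

1 0.3530 0.0583 0.4498
2 1.0300 0.1279 -0.1744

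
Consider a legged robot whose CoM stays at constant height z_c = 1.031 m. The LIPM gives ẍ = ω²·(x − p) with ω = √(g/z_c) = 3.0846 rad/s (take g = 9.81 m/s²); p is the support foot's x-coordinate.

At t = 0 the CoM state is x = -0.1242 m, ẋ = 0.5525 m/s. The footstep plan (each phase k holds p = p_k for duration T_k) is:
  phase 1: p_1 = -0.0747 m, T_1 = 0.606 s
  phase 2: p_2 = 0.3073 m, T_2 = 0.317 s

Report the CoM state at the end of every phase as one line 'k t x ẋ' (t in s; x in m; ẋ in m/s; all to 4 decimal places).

phase 1: p=-0.0747, T=0.606, ωT=1.869268, cosh=3.318891, sinh=3.164655; start (x,ẋ)=(-0.124200, 0.552500) → end (x,ẋ)=(0.327854, 1.350484)
phase 2: p=0.3073, T=0.317, ωT=0.977818, cosh=1.517390, sinh=1.141259; start (x,ẋ)=(0.327854, 1.350484) → end (x,ẋ)=(0.838149, 2.121567)

1 0.6060 0.3279 1.3505
2 0.9230 0.8381 2.1216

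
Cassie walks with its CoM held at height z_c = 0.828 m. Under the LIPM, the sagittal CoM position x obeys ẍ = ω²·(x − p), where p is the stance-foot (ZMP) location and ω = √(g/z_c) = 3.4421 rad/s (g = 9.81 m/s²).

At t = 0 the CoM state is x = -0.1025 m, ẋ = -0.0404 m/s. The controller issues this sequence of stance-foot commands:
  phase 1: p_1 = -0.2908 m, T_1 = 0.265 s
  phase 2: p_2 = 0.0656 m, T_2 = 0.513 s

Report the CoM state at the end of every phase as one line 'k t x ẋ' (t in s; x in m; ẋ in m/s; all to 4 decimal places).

1 0.2650 -0.0308 0.6183
2 0.7780 0.2852 0.9183

phase 1: p=-0.2908, T=0.265, ωT=0.912157, cosh=1.445671, sinh=1.044014; start (x,ẋ)=(-0.102500, -0.040400) → end (x,ẋ)=(-0.030834, 0.618270)
phase 2: p=0.0656, T=0.513, ωT=1.765797, cosh=3.008641, sinh=2.837591; start (x,ẋ)=(-0.030834, 0.618270) → end (x,ẋ)=(0.285154, 0.918259)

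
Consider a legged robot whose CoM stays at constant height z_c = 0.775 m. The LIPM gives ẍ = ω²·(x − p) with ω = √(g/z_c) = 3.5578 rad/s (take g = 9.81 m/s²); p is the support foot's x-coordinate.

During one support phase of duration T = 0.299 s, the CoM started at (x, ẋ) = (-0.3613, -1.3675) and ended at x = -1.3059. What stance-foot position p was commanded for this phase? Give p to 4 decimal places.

p = 0.3697

ωT = 3.5578·0.299 = 1.063782; cosh(ωT) = 1.621228, sinh(ωT) = 1.276080
x(T) = p + (x₀−p)·cosh(ωT) + (ẋ₀/ω)·sinh(ωT) ⇒ p·(1 − cosh) = x(T) − x₀·cosh − (ẋ₀/ω)·sinh
numerator   = -1.3059 − (-0.3613)·1.621228 − (-1.3675/3.5578)·1.276080 = -0.229667
denominator = 1 − 1.621228 = -0.621228
p = -0.229667 / -0.621228 = 0.3697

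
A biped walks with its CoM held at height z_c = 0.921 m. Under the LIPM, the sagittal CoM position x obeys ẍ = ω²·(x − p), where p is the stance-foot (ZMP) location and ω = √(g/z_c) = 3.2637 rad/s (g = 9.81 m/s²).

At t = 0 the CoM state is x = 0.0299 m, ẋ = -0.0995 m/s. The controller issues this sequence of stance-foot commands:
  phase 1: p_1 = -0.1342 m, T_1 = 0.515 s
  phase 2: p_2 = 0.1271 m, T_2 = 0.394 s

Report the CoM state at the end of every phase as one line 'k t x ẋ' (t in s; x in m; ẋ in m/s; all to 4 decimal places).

phase 1: p=-0.1342, T=0.515, ωT=1.680806, cosh=2.778052, sinh=2.591828; start (x,ẋ)=(0.029900, -0.099500) → end (x,ẋ)=(0.242662, 1.111697)
phase 2: p=0.1271, T=0.394, ωT=1.285898, cosh=1.947158, sinh=1.670756; start (x,ẋ)=(0.242662, 1.111697) → end (x,ẋ)=(0.921218, 2.794790)

1 0.5150 0.2427 1.1117
2 0.9090 0.9212 2.7948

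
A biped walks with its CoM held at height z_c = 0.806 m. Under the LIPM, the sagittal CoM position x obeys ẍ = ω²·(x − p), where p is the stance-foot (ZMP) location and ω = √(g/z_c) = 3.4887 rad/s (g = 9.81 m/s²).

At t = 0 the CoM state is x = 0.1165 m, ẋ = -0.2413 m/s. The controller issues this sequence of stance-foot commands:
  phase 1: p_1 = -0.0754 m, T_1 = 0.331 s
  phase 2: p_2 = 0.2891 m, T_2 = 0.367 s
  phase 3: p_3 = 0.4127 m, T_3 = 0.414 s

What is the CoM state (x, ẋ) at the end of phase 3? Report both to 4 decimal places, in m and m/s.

x = 0.3173, ẋ = -0.1666

phase 1: p=-0.0754, T=0.331, ωT=1.154760, cosh=1.744197, sinh=1.429064; start (x,ẋ)=(0.116500, -0.241300) → end (x,ẋ)=(0.160469, 0.535857)
phase 2: p=0.2891, T=0.367, ωT=1.280353, cosh=1.937924, sinh=1.659985; start (x,ẋ)=(0.160469, 0.535857) → end (x,ẋ)=(0.294792, 0.293521)
phase 3: p=0.4127, T=0.414, ωT=1.444322, cosh=2.237441, sinh=2.001535; start (x,ẋ)=(0.294792, 0.293521) → end (x,ẋ)=(0.317287, -0.166585)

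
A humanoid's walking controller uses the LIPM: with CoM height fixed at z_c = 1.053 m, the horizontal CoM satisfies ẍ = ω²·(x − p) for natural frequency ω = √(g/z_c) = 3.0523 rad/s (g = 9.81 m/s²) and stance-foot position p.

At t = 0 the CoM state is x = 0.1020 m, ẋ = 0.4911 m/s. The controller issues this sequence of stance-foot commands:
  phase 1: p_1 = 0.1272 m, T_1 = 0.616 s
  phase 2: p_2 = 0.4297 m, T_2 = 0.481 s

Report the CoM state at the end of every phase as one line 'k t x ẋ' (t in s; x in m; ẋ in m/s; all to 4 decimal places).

phase 1: p=0.1272, T=0.616, ωT=1.880217, cosh=3.353741, sinh=3.201184; start (x,ẋ)=(0.102000, 0.491100) → end (x,ẋ)=(0.557740, 1.400794)
phase 2: p=0.4297, T=0.481, ωT=1.468156, cosh=2.285787, sinh=2.055437; start (x,ẋ)=(0.557740, 1.400794) → end (x,ẋ)=(1.665676, 4.005218)

1 0.6160 0.5577 1.4008
2 1.0970 1.6657 4.0052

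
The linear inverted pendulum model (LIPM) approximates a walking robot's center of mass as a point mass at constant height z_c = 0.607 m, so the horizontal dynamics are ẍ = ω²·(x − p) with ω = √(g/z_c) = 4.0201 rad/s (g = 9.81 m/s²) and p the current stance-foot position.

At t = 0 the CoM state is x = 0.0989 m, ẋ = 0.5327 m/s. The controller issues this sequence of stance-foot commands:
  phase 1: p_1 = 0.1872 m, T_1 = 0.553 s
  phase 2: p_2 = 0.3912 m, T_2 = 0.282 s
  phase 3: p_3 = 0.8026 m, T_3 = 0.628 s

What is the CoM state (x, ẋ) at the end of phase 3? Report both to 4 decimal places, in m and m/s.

x = 2.1780, ẋ = 5.6855

phase 1: p=0.1872, T=0.553, ωT=2.223115, cosh=4.672165, sinh=4.563894; start (x,ẋ)=(0.098900, 0.532700) → end (x,ẋ)=(0.379405, 0.868795)
phase 2: p=0.3912, T=0.282, ωT=1.133668, cosh=1.714442, sinh=1.392591; start (x,ẋ)=(0.379405, 0.868795) → end (x,ẋ)=(0.671936, 1.423468)
phase 3: p=0.8026, T=0.628, ωT=2.524623, cosh=6.283137, sinh=6.203048; start (x,ẋ)=(0.671936, 1.423468) → end (x,ẋ)=(2.178042, 5.685487)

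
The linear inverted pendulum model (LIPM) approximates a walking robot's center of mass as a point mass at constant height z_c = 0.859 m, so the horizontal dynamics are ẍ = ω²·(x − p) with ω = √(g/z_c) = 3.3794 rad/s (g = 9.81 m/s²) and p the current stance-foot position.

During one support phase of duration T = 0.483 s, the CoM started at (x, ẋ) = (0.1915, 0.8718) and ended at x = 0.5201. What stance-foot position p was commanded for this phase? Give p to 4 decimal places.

p = 0.3763

ωT = 3.3794·0.483 = 1.632250; cosh(ωT) = 2.655431, sinh(ωT) = 2.459942
x(T) = p + (x₀−p)·cosh(ωT) + (ẋ₀/ω)·sinh(ωT) ⇒ p·(1 − cosh) = x(T) − x₀·cosh − (ẋ₀/ω)·sinh
numerator   = 0.5201 − (0.1915)·2.655431 − (0.8718/3.3794)·2.459942 = -0.623018
denominator = 1 − 2.655431 = -1.655431
p = -0.623018 / -1.655431 = 0.3763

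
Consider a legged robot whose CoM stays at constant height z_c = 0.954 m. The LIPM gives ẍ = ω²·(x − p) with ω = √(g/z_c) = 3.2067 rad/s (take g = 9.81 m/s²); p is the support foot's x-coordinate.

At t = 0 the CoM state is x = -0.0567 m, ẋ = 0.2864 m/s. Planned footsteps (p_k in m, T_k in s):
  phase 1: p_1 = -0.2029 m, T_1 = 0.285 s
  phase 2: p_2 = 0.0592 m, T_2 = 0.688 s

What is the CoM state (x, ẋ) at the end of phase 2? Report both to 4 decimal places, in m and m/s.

x = 1.5230, ẋ = 4.7785

phase 1: p=-0.2029, T=0.285, ωT=0.913909, cosh=1.447504, sinh=1.046550; start (x,ẋ)=(-0.056700, 0.286400) → end (x,ẋ)=(0.102196, 0.905208)
phase 2: p=0.0592, T=0.688, ωT=2.206210, cosh=4.595673, sinh=4.485556; start (x,ẋ)=(0.102196, 0.905208) → end (x,ẋ)=(1.523006, 4.778483)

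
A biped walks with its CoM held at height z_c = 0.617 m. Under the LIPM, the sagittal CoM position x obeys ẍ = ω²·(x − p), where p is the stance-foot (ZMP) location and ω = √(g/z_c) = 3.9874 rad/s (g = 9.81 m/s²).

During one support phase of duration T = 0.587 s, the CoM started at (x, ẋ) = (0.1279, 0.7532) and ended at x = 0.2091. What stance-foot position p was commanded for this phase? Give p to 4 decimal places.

ωT = 3.9874·0.587 = 2.340604; cosh(ωT) = 5.241888, sinh(ωT) = 5.145619
x(T) = p + (x₀−p)·cosh(ωT) + (ẋ₀/ω)·sinh(ωT) ⇒ p·(1 − cosh) = x(T) − x₀·cosh − (ẋ₀/ω)·sinh
numerator   = 0.2091 − (0.1279)·5.241888 − (0.7532/3.9874)·5.145619 = -1.433319
denominator = 1 − 5.241888 = -4.241888
p = -1.433319 / -4.241888 = 0.3379

p = 0.3379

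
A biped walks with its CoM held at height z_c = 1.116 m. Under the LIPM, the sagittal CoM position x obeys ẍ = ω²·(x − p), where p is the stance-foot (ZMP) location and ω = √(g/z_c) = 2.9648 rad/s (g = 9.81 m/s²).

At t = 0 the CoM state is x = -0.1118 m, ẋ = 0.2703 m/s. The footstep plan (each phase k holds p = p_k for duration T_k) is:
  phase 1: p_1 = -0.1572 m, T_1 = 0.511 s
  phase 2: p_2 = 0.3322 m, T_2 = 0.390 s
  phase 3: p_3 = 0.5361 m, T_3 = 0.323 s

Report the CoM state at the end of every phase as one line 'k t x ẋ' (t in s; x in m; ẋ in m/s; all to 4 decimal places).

1 0.5110 0.1484 0.9360
2 0.9010 0.4632 0.8545
3 1.2240 0.7474 1.0372

phase 1: p=-0.1572, T=0.511, ωT=1.515013, cosh=2.384642, sinh=2.164837; start (x,ẋ)=(-0.111800, 0.270300) → end (x,ẋ)=(0.148430, 0.935960)
phase 2: p=0.3322, T=0.390, ωT=1.156272, cosh=1.746360, sinh=1.431703; start (x,ẋ)=(0.148430, 0.935960) → end (x,ẋ)=(0.463248, 0.854474)
phase 3: p=0.5361, T=0.323, ωT=0.957630, cosh=1.494658, sinh=1.110857; start (x,ẋ)=(0.463248, 0.854474) → end (x,ẋ)=(0.747366, 1.037209)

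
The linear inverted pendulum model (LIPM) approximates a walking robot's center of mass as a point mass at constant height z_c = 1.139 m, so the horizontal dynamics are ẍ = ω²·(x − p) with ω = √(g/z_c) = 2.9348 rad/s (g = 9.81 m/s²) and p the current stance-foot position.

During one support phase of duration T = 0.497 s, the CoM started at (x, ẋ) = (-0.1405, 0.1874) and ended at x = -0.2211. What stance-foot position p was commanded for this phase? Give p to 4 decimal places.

ωT = 2.9348·0.497 = 1.458596; cosh(ωT) = 2.266240, sinh(ωT) = 2.033677
x(T) = p + (x₀−p)·cosh(ωT) + (ẋ₀/ω)·sinh(ωT) ⇒ p·(1 − cosh) = x(T) − x₀·cosh − (ẋ₀/ω)·sinh
numerator   = -0.2211 − (-0.1405)·2.266240 − (0.1874/2.9348)·2.033677 = -0.032553
denominator = 1 − 2.266240 = -1.266240
p = -0.032553 / -1.266240 = 0.0257

p = 0.0257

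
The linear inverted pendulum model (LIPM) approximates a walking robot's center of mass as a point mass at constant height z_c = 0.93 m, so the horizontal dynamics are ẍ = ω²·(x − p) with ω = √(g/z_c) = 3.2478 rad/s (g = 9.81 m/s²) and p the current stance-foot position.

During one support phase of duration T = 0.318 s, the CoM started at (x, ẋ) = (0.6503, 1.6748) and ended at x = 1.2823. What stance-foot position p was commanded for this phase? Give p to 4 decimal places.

p = 0.6511

ωT = 3.2478·0.318 = 1.032800; cosh(ωT) = 1.582465, sinh(ωT) = 1.226456
x(T) = p + (x₀−p)·cosh(ωT) + (ẋ₀/ω)·sinh(ωT) ⇒ p·(1 − cosh) = x(T) − x₀·cosh − (ẋ₀/ω)·sinh
numerator   = 1.2823 − (0.6503)·1.582465 − (1.6748/3.2478)·1.226456 = -0.379226
denominator = 1 − 1.582465 = -0.582465
p = -0.379226 / -0.582465 = 0.6511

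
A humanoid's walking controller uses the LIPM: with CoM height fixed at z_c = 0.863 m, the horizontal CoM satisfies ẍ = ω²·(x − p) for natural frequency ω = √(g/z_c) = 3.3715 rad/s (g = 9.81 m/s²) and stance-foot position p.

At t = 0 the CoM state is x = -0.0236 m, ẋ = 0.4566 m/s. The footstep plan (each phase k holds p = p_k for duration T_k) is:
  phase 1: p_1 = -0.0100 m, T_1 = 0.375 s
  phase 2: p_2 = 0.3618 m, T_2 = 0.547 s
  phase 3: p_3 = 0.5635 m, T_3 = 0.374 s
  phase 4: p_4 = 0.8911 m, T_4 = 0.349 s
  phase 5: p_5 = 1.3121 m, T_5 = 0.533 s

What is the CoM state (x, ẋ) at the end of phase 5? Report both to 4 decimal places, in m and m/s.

phase 1: p=-0.0100, T=0.375, ωT=1.264312, cosh=1.911546, sinh=1.629112; start (x,ẋ)=(-0.023600, 0.456600) → end (x,ẋ)=(0.184633, 0.798113)
phase 2: p=0.3618, T=0.547, ωT=1.844211, cosh=3.240628, sinh=3.082478; start (x,ẋ)=(0.184633, 0.798113) → end (x,ẋ)=(0.517361, 0.745161)
phase 3: p=0.5635, T=0.374, ωT=1.260941, cosh=1.906064, sinh=1.622677; start (x,ẋ)=(0.517361, 0.745161) → end (x,ẋ)=(0.834196, 1.167905)
phase 4: p=0.8911, T=0.349, ωT=1.176654, cosh=1.775905, sinh=1.467596; start (x,ẋ)=(0.834196, 1.167905) → end (x,ẋ)=(1.298427, 1.792529)
phase 5: p=1.3121, T=0.533, ωT=1.797010, cosh=3.098688, sinh=2.932895; start (x,ẋ)=(1.298427, 1.792529) → end (x,ẋ)=(2.829069, 5.419293)

x = 2.8291, ẋ = 5.4193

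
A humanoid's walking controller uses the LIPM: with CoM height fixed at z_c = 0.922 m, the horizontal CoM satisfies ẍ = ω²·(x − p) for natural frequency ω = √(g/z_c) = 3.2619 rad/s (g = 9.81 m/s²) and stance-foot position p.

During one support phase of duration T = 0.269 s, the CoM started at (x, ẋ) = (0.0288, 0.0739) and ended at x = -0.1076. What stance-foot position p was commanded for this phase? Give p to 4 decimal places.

ωT = 3.2619·0.269 = 0.877451; cosh(ωT) = 1.410302, sinh(ωT) = 0.994460
x(T) = p + (x₀−p)·cosh(ωT) + (ẋ₀/ω)·sinh(ωT) ⇒ p·(1 − cosh) = x(T) − x₀·cosh − (ẋ₀/ω)·sinh
numerator   = -0.1076 − (0.0288)·1.410302 − (0.0739/3.2619)·0.994460 = -0.170747
denominator = 1 − 1.410302 = -0.410302
p = -0.170747 / -0.410302 = 0.4161

p = 0.4161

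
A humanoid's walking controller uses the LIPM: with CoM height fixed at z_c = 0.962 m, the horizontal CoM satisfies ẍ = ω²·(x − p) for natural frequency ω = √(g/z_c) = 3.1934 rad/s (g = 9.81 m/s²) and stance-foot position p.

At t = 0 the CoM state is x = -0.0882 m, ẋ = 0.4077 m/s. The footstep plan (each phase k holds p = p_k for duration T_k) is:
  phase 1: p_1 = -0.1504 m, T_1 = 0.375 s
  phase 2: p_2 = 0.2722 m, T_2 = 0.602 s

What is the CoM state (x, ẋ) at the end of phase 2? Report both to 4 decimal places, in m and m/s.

phase 1: p=-0.1504, T=0.375, ωT=1.197525, cosh=1.806925, sinh=1.504985; start (x,ẋ)=(-0.088200, 0.407700) → end (x,ẋ)=(0.154131, 1.035618)
phase 2: p=0.2722, T=0.602, ωT=1.922427, cosh=3.491892, sinh=3.345640; start (x,ẋ)=(0.154131, 1.035618) → end (x,ẋ)=(0.944907, 2.354825)

x = 0.9449, ẋ = 2.3548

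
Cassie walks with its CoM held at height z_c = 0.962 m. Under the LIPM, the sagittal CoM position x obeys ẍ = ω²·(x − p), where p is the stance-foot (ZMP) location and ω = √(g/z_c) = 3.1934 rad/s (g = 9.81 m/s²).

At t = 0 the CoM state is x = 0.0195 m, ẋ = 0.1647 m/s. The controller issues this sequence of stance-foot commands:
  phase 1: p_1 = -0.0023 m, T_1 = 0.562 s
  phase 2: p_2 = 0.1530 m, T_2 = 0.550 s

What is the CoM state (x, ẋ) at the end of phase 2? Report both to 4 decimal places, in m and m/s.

phase 1: p=-0.0023, T=0.562, ωT=1.794691, cosh=3.091896, sinh=2.925717; start (x,ẋ)=(0.019500, 0.164700) → end (x,ẋ)=(0.215998, 0.712912)
phase 2: p=0.1530, T=0.550, ωT=1.756370, cosh=2.982024, sinh=2.809353; start (x,ẋ)=(0.215998, 0.712912) → end (x,ẋ)=(0.968036, 2.691097)

x = 0.9680, ẋ = 2.6911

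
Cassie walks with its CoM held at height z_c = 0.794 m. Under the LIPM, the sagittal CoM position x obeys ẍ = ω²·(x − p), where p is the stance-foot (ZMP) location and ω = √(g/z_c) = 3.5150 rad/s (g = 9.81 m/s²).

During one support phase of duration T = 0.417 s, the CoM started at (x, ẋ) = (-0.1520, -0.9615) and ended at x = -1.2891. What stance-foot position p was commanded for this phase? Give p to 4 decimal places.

p = 0.2980

ωT = 3.5150·0.417 = 1.465755; cosh(ωT) = 2.280858, sinh(ωT) = 2.049954
x(T) = p + (x₀−p)·cosh(ωT) + (ẋ₀/ω)·sinh(ωT) ⇒ p·(1 − cosh) = x(T) − x₀·cosh − (ẋ₀/ω)·sinh
numerator   = -1.2891 − (-0.1520)·2.280858 − (-0.9615/3.5150)·2.049954 = -0.381661
denominator = 1 − 2.280858 = -1.280858
p = -0.381661 / -1.280858 = 0.2980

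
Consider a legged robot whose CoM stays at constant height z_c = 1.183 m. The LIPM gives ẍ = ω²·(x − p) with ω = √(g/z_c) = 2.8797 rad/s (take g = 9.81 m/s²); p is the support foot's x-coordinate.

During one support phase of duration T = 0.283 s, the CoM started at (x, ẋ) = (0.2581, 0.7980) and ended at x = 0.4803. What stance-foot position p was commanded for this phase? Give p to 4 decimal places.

ωT = 2.8797·0.283 = 0.814955; cosh(ωT) = 1.350867, sinh(ωT) = 0.908208
x(T) = p + (x₀−p)·cosh(ωT) + (ẋ₀/ω)·sinh(ωT) ⇒ p·(1 − cosh) = x(T) − x₀·cosh − (ẋ₀/ω)·sinh
numerator   = 0.4803 − (0.2581)·1.350867 − (0.7980/2.8797)·0.908208 = -0.120034
denominator = 1 − 1.350867 = -0.350867
p = -0.120034 / -0.350867 = 0.3421

p = 0.3421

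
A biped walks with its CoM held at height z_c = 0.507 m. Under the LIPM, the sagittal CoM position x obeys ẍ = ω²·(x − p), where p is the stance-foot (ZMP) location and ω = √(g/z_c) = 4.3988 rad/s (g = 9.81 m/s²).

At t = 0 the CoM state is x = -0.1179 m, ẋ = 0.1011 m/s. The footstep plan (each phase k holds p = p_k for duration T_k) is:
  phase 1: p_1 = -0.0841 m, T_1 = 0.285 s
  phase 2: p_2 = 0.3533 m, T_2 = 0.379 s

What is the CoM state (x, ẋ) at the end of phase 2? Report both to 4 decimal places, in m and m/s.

x = -0.9483, ẋ = -5.3489

phase 1: p=-0.0841, T=0.285, ωT=1.253658, cosh=1.894296, sinh=1.608838; start (x,ẋ)=(-0.117900, 0.101100) → end (x,ẋ)=(-0.111150, -0.047688)
phase 2: p=0.3533, T=0.379, ωT=1.667145, cosh=2.742905, sinh=2.554120; start (x,ẋ)=(-0.111150, -0.047688) → end (x,ẋ)=(-0.948333, -5.348932)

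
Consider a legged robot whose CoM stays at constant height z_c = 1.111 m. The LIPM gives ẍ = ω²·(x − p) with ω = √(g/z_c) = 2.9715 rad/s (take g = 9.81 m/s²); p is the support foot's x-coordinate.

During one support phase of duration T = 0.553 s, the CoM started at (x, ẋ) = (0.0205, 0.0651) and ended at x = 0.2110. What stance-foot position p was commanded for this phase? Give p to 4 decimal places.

ωT = 2.9715·0.553 = 1.643239; cosh(ωT) = 2.682625, sinh(ωT) = 2.489272
x(T) = p + (x₀−p)·cosh(ωT) + (ẋ₀/ω)·sinh(ωT) ⇒ p·(1 − cosh) = x(T) − x₀·cosh − (ẋ₀/ω)·sinh
numerator   = 0.2110 − (0.0205)·2.682625 − (0.0651/2.9715)·2.489272 = 0.101471
denominator = 1 − 2.682625 = -1.682625
p = 0.101471 / -1.682625 = -0.0603

p = -0.0603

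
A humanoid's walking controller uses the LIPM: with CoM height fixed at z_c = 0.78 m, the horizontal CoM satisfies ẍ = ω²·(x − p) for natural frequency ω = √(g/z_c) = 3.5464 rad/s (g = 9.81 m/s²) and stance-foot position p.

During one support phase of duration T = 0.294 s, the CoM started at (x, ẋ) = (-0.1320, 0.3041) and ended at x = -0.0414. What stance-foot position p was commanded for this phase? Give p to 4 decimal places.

ωT = 3.5464·0.294 = 1.042642; cosh(ωT) = 1.594611, sinh(ωT) = 1.242089
x(T) = p + (x₀−p)·cosh(ωT) + (ẋ₀/ω)·sinh(ωT) ⇒ p·(1 − cosh) = x(T) − x₀·cosh − (ẋ₀/ω)·sinh
numerator   = -0.0414 − (-0.1320)·1.594611 − (0.3041/3.5464)·1.242089 = 0.062581
denominator = 1 − 1.594611 = -0.594611
p = 0.062581 / -0.594611 = -0.1052

p = -0.1052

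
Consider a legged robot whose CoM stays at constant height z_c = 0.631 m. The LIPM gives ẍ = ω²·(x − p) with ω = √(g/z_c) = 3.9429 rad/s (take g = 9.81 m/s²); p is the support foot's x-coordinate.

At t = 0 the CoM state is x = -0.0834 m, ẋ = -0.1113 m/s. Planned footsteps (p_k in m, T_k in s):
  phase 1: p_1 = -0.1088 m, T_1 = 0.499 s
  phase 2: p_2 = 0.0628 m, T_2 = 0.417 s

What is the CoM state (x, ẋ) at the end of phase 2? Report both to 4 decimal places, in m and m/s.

x = -0.4496, ẋ = -1.8953

phase 1: p=-0.1088, T=0.499, ωT=1.967507, cosh=3.646314, sinh=3.506509; start (x,ẋ)=(-0.083400, -0.111300) → end (x,ẋ)=(-0.115165, -0.054659)
phase 2: p=0.0628, T=0.417, ωT=1.644189, cosh=2.684990, sinh=2.491821; start (x,ẋ)=(-0.115165, -0.054659) → end (x,ẋ)=(-0.449578, -1.895267)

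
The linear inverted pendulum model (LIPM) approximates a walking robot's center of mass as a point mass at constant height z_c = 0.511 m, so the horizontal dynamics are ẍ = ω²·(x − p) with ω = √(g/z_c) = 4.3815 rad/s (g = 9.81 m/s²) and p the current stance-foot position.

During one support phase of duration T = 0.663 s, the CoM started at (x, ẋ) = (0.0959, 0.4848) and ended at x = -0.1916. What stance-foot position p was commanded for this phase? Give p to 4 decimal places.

p = 0.2546

ωT = 4.3815·0.663 = 2.904934; cosh(ωT) = 9.159400, sinh(ωT) = 9.104647
x(T) = p + (x₀−p)·cosh(ωT) + (ẋ₀/ω)·sinh(ωT) ⇒ p·(1 − cosh) = x(T) − x₀·cosh − (ẋ₀/ω)·sinh
numerator   = -0.1916 − (0.0959)·9.159400 − (0.4848/4.3815)·9.104647 = -2.077389
denominator = 1 − 9.159400 = -8.159400
p = -2.077389 / -8.159400 = 0.2546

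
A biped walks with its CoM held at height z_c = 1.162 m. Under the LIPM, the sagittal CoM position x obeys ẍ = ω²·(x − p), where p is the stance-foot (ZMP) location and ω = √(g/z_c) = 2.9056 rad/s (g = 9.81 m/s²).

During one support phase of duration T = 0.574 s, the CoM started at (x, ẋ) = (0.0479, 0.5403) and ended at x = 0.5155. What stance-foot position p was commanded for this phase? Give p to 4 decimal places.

ωT = 2.9056·0.574 = 1.667814; cosh(ωT) = 2.744615, sinh(ωT) = 2.555956
x(T) = p + (x₀−p)·cosh(ωT) + (ẋ₀/ω)·sinh(ωT) ⇒ p·(1 − cosh) = x(T) − x₀·cosh − (ẋ₀/ω)·sinh
numerator   = 0.5155 − (0.0479)·2.744615 − (0.5403/2.9056)·2.555956 = -0.091250
denominator = 1 − 2.744615 = -1.744615
p = -0.091250 / -1.744615 = 0.0523

p = 0.0523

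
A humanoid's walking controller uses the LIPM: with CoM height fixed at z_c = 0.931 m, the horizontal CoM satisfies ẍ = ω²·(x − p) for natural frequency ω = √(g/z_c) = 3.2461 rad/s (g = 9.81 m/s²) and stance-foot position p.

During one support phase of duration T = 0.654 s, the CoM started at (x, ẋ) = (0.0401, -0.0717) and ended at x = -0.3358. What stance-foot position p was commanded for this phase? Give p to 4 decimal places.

ωT = 3.2461·0.654 = 2.122949; cosh(ωT) = 4.237712, sinh(ωT) = 4.118034
x(T) = p + (x₀−p)·cosh(ωT) + (ẋ₀/ω)·sinh(ωT) ⇒ p·(1 − cosh) = x(T) − x₀·cosh − (ẋ₀/ω)·sinh
numerator   = -0.3358 − (0.0401)·4.237712 − (-0.0717/3.2461)·4.118034 = -0.414773
denominator = 1 − 4.237712 = -3.237712
p = -0.414773 / -3.237712 = 0.1281

p = 0.1281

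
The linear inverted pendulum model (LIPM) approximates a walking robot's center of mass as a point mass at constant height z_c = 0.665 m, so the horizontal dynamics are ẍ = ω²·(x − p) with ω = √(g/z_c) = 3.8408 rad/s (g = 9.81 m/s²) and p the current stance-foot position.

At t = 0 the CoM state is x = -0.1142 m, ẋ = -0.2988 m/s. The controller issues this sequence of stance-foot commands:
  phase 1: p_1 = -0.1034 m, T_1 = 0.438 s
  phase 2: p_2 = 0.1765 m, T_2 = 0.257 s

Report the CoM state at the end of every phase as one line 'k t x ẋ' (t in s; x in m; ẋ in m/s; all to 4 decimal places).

1 0.4380 -0.3354 -0.9389
2 0.6950 -0.8881 -3.7062

phase 1: p=-0.1034, T=0.438, ωT=1.682270, cosh=2.781852, sinh=2.595900; start (x,ẋ)=(-0.114200, -0.298800) → end (x,ẋ)=(-0.335395, -0.938897)
phase 2: p=0.1765, T=0.257, ωT=0.987086, cosh=1.528032, sinh=1.155371; start (x,ẋ)=(-0.335395, -0.938897) → end (x,ẋ)=(-0.888127, -3.706225)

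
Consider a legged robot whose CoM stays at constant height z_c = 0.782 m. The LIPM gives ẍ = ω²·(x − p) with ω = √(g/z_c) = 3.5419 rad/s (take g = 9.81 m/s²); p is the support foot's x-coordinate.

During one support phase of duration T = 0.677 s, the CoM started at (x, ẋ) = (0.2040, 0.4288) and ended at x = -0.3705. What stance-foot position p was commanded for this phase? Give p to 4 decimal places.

ωT = 3.5419·0.677 = 2.397866; cosh(ωT) = 5.545297, sinh(ωT) = 5.454385
x(T) = p + (x₀−p)·cosh(ωT) + (ẋ₀/ω)·sinh(ωT) ⇒ p·(1 − cosh) = x(T) − x₀·cosh − (ẋ₀/ω)·sinh
numerator   = -0.3705 − (0.2040)·5.545297 − (0.4288/3.5419)·5.454385 = -2.162075
denominator = 1 − 5.545297 = -4.545297
p = -2.162075 / -4.545297 = 0.4757

p = 0.4757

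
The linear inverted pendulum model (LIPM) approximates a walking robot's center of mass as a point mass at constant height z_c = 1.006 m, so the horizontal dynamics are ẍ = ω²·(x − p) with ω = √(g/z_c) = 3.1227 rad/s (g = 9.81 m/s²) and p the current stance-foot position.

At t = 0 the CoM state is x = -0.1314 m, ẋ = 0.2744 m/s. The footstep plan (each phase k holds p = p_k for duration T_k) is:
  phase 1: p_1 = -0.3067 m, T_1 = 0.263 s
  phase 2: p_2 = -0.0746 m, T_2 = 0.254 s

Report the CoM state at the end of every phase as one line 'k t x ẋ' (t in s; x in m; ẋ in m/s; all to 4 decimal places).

1 0.2630 0.0117 0.8741
2 0.5170 0.2863 1.4006

phase 1: p=-0.3067, T=0.263, ωT=0.821270, cosh=1.356629, sinh=0.916756; start (x,ẋ)=(-0.131400, 0.274400) → end (x,ẋ)=(0.011675, 0.874100)
phase 2: p=-0.0746, T=0.254, ωT=0.793166, cosh=1.331397, sinh=0.878986; start (x,ẋ)=(0.011675, 0.874100) → end (x,ẋ)=(0.286310, 1.400582)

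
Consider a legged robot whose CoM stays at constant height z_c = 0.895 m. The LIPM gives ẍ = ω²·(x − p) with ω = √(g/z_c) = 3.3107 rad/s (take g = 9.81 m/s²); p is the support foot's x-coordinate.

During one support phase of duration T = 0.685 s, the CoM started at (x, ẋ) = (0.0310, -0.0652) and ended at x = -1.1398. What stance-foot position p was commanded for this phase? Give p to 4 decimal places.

ωT = 3.3107·0.685 = 2.267830; cosh(ωT) = 4.880976, sinh(ωT) = 4.777439
x(T) = p + (x₀−p)·cosh(ωT) + (ẋ₀/ω)·sinh(ωT) ⇒ p·(1 − cosh) = x(T) − x₀·cosh − (ẋ₀/ω)·sinh
numerator   = -1.1398 − (0.0310)·4.880976 − (-0.0652/3.3107)·4.777439 = -1.197025
denominator = 1 − 4.880976 = -3.880976
p = -1.197025 / -3.880976 = 0.3084

p = 0.3084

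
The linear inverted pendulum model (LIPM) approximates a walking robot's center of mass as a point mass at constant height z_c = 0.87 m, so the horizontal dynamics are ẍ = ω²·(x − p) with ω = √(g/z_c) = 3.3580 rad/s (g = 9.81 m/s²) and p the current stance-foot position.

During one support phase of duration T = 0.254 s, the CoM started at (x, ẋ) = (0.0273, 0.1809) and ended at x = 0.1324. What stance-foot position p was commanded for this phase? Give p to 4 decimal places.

p = -0.1109

ωT = 3.3580·0.254 = 0.852932; cosh(ωT) = 1.386340, sinh(ωT) = 0.960177
x(T) = p + (x₀−p)·cosh(ωT) + (ẋ₀/ω)·sinh(ωT) ⇒ p·(1 − cosh) = x(T) − x₀·cosh − (ẋ₀/ω)·sinh
numerator   = 0.1324 − (0.0273)·1.386340 − (0.1809/3.3580)·0.960177 = 0.042827
denominator = 1 − 1.386340 = -0.386340
p = 0.042827 / -0.386340 = -0.1109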